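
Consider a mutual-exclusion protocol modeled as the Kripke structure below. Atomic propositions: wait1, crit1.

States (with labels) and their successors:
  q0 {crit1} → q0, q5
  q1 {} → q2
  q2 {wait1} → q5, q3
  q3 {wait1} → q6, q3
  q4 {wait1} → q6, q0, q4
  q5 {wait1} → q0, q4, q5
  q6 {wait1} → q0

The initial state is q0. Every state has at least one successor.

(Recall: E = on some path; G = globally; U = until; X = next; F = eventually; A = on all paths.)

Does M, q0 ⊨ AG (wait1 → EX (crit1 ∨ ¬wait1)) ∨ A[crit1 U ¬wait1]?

Satisfied

States satisfying wait1 → EX (crit1 ∨ ¬wait1): {q0, q1, q4, q5, q6}.
States satisfying AG (wait1 → EX (crit1 ∨ ¬wait1)): {q0, q4, q5, q6}.
States satisfying crit1: {q0}.
States satisfying ¬wait1: {q0, q1}.
States satisfying A[crit1 U ¬wait1]: {q0, q1}.
States satisfying AG (wait1 → EX (crit1 ∨ ¬wait1)) ∨ A[crit1 U ¬wait1]: {q0, q1, q4, q5, q6}.
q0 ∈ Sat(AG (wait1 → EX (crit1 ∨ ¬wait1)) ∨ A[crit1 U ¬wait1]).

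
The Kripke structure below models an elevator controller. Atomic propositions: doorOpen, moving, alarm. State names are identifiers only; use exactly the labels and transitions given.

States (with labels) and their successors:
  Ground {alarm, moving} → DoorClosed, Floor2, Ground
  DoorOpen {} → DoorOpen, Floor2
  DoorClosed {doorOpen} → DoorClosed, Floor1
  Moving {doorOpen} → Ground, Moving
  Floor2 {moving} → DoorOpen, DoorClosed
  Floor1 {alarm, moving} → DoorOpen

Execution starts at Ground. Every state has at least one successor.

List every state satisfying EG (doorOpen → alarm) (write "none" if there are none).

{Ground, DoorOpen, Floor2, Floor1}

States satisfying doorOpen → alarm: {Ground, DoorOpen, Floor2, Floor1}.
States satisfying EG (doorOpen → alarm): {Ground, DoorOpen, Floor2, Floor1}.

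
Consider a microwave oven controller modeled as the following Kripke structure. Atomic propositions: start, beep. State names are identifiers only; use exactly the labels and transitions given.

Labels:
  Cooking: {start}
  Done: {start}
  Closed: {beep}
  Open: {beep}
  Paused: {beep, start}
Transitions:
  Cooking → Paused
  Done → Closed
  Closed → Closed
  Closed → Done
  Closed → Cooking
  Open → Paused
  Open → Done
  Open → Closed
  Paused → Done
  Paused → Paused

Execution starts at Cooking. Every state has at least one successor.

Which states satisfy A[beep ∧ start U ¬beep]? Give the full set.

States satisfying beep ∧ start: {Paused}.
States satisfying ¬beep: {Cooking, Done}.
States satisfying A[beep ∧ start U ¬beep]: {Cooking, Done}.

{Cooking, Done}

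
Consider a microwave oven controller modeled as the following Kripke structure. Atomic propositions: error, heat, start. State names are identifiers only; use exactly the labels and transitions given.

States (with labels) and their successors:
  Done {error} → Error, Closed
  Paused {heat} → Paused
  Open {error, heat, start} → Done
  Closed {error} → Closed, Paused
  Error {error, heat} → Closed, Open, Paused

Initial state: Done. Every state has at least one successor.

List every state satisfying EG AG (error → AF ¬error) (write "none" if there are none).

States satisfying AG (error → AF ¬error): {Paused}.
States satisfying EG AG (error → AF ¬error): {Paused}.

{Paused}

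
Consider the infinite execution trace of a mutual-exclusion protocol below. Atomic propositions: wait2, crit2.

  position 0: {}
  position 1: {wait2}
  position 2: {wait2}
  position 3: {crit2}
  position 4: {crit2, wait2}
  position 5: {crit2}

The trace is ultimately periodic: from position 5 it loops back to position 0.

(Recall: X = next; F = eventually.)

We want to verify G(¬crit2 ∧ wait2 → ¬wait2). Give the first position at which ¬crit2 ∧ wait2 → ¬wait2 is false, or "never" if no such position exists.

1

Check ¬crit2 ∧ wait2 → ¬wait2 at each position in order: 0 ✓.
At position 1 the labels are {wait2}, so ¬crit2 ∧ wait2 → ¬wait2 is false there. This is the first violation.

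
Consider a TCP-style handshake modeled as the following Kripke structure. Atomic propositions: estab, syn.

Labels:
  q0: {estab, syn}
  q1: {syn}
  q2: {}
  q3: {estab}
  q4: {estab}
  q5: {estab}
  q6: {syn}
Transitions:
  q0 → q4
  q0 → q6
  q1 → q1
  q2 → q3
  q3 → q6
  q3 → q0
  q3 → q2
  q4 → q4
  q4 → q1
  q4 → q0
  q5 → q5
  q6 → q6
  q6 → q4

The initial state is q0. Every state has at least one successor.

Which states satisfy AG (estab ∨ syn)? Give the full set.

{q0, q1, q4, q5, q6}

States satisfying estab ∨ syn: {q0, q1, q3, q4, q5, q6}.
States satisfying AG (estab ∨ syn): {q0, q1, q4, q5, q6}.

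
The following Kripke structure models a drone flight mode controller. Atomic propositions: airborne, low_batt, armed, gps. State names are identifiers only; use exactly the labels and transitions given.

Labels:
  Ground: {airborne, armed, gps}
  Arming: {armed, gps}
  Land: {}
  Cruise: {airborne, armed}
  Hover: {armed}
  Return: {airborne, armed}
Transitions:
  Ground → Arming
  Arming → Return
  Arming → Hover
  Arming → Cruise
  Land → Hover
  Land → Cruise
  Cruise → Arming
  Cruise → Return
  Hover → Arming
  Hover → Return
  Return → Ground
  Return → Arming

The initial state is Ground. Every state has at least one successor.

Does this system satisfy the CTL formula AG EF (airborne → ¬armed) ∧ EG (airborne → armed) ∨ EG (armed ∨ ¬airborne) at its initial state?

Yes

States satisfying EF (airborne → ¬armed): {Ground, Arming, Land, Cruise, Hover, Return}.
States satisfying AG EF (airborne → ¬armed): {Ground, Arming, Land, Cruise, Hover, Return}.
States satisfying airborne → armed: {Ground, Arming, Land, Cruise, Hover, Return}.
States satisfying EG (airborne → armed): {Ground, Arming, Land, Cruise, Hover, Return}.
States satisfying AG EF (airborne → ¬armed) ∧ EG (airborne → armed): {Ground, Arming, Land, Cruise, Hover, Return}.
States satisfying armed ∨ ¬airborne: {Ground, Arming, Land, Cruise, Hover, Return}.
States satisfying EG (armed ∨ ¬airborne): {Ground, Arming, Land, Cruise, Hover, Return}.
States satisfying AG EF (airborne → ¬armed) ∧ EG (airborne → armed) ∨ EG (armed ∨ ¬airborne): {Ground, Arming, Land, Cruise, Hover, Return}.
Ground ∈ Sat(AG EF (airborne → ¬armed) ∧ EG (airborne → armed) ∨ EG (armed ∨ ¬airborne)).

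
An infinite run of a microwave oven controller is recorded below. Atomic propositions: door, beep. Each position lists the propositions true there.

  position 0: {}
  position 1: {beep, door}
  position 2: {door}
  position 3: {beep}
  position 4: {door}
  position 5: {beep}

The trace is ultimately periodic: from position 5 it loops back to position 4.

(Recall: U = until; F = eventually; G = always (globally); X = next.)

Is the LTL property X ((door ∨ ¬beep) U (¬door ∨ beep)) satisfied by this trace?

Holds

The position after 0 is 1; (door ∨ ¬beep) U (¬door ∨ beep) is true there.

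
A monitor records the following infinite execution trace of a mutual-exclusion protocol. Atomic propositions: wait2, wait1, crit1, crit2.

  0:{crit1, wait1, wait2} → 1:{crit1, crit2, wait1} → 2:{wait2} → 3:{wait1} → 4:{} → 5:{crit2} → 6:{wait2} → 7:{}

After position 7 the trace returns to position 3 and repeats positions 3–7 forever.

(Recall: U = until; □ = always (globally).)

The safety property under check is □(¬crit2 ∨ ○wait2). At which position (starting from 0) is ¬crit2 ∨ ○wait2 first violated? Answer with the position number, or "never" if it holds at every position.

never

¬crit2 ∨ ○wait2 holds at every position 0..7, and those are all the positions the trace ever visits, so the invariant □(¬crit2 ∨ ○wait2) is never violated.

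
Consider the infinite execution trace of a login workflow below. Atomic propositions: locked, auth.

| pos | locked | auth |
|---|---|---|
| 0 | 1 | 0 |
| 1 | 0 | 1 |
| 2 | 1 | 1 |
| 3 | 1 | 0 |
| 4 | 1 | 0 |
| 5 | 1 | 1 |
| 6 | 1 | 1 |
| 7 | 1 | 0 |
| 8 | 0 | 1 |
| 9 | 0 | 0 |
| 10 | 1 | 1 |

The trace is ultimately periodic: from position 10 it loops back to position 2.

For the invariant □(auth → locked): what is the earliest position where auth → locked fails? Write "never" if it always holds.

Check auth → locked at each position in order: 0 ✓.
At position 1 the labels are {auth}, so auth → locked is false there. This is the first violation.

1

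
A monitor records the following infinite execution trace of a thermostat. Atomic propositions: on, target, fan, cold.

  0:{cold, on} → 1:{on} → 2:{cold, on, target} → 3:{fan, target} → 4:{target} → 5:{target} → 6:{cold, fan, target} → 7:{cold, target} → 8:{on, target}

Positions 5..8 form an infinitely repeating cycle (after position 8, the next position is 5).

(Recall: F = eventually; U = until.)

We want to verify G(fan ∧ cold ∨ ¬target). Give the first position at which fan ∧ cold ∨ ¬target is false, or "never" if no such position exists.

Check fan ∧ cold ∨ ¬target at each position in order: 0 ✓, 1 ✓.
At position 2 the labels are {cold, on, target}, so fan ∧ cold ∨ ¬target is false there. This is the first violation.

2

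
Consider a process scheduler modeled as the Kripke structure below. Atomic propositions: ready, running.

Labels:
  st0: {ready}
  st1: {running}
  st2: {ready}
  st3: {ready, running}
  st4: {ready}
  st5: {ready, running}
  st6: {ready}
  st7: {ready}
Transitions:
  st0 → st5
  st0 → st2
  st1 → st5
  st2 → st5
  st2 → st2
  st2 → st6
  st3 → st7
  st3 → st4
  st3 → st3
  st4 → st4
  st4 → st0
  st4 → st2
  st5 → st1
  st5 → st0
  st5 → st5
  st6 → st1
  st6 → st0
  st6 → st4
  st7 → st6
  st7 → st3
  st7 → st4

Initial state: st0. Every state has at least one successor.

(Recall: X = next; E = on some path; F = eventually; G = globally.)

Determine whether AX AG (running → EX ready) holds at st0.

Satisfied

States satisfying AG (running → EX ready): {st0, st1, st2, st3, st4, st5, st6, st7}.
States satisfying AX AG (running → EX ready): {st0, st1, st2, st3, st4, st5, st6, st7}.
st0 ∈ Sat(AX AG (running → EX ready)).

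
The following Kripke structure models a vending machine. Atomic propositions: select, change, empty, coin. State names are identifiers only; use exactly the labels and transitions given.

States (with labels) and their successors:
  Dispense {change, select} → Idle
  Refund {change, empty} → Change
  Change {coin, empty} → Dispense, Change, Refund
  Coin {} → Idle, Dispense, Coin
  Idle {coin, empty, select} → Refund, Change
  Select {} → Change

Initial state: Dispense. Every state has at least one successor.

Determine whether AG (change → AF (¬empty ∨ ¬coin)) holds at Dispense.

Satisfied

States satisfying change → AF (¬empty ∨ ¬coin): {Dispense, Refund, Change, Coin, Idle, Select}.
States satisfying AG (change → AF (¬empty ∨ ¬coin)): {Dispense, Refund, Change, Coin, Idle, Select}.
Every state reachable from Dispense satisfies change → AF (¬empty ∨ ¬coin).
Dispense ∈ Sat(AG (change → AF (¬empty ∨ ¬coin))).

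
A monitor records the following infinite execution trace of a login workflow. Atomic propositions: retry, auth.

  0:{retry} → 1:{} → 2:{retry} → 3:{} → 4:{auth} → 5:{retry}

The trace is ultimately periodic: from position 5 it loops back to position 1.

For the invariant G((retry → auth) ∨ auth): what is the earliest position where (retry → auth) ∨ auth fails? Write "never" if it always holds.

0

At position 0 the labels are {retry}, so (retry → auth) ∨ auth is false there. This is the first violation.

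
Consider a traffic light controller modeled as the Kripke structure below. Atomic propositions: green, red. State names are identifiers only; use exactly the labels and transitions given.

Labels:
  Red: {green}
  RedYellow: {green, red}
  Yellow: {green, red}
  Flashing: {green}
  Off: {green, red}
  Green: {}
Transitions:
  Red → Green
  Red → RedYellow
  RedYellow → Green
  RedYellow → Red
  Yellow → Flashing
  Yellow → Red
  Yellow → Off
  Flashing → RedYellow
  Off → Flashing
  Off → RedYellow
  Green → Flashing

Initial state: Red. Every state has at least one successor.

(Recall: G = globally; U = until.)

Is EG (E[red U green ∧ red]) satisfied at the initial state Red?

States satisfying E[red U green ∧ red]: {RedYellow, Yellow, Off}.
States satisfying EG (E[red U green ∧ red]): ∅.
No suitable path/successor from Red witnesses the formula.
Red ∉ Sat(EG (E[red U green ∧ red])).

No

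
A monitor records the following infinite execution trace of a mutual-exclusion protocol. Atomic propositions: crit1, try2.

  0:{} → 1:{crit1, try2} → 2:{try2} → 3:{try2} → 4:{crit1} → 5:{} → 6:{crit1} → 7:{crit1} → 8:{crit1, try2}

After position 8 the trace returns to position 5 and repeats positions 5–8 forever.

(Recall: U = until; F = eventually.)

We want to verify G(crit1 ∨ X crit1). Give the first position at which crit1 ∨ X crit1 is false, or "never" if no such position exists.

Check crit1 ∨ X crit1 at each position in order: 0 ✓, 1 ✓.
At position 2 the labels are {try2} and the next position 3 has {try2}, so crit1 ∨ X crit1 is false there. This is the first violation.

2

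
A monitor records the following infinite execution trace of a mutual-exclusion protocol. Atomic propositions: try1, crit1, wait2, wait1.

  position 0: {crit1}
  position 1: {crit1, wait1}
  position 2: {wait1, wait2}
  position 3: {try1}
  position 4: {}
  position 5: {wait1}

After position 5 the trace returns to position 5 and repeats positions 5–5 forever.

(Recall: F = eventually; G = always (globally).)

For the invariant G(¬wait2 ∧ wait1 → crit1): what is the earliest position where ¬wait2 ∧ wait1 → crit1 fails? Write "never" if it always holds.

5

Check ¬wait2 ∧ wait1 → crit1 at each position in order: 0 ✓, 1 ✓, 2 ✓, 3 ✓, 4 ✓.
At position 5 the labels are {wait1}, so ¬wait2 ∧ wait1 → crit1 is false there. This is the first violation.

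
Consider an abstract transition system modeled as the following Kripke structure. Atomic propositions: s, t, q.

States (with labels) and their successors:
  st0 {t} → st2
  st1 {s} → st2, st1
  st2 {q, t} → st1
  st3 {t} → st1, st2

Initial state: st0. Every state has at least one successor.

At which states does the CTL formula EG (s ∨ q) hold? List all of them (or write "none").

{st1, st2}

States satisfying s ∨ q: {st1, st2}.
States satisfying EG (s ∨ q): {st1, st2}.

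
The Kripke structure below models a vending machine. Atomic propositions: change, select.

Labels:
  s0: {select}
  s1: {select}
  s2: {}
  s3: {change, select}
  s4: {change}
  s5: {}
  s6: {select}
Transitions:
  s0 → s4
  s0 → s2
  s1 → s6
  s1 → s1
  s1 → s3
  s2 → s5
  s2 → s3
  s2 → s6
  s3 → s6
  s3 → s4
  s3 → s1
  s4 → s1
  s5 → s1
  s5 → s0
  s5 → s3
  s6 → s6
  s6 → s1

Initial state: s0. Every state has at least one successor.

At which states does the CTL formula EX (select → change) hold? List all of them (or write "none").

States satisfying select → change: {s2, s3, s4, s5}.
States satisfying EX (select → change): {s0, s1, s2, s3, s5}.

{s0, s1, s2, s3, s5}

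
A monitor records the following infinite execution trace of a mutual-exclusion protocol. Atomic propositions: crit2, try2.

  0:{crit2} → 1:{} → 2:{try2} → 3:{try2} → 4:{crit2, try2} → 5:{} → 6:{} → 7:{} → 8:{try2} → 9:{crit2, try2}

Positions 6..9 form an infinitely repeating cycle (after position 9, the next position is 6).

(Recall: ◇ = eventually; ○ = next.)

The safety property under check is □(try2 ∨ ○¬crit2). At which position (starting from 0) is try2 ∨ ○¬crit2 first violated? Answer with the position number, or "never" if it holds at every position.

try2 ∨ ○¬crit2 holds at every position 0..9, and those are all the positions the trace ever visits, so the invariant □(try2 ∨ ○¬crit2) is never violated.

never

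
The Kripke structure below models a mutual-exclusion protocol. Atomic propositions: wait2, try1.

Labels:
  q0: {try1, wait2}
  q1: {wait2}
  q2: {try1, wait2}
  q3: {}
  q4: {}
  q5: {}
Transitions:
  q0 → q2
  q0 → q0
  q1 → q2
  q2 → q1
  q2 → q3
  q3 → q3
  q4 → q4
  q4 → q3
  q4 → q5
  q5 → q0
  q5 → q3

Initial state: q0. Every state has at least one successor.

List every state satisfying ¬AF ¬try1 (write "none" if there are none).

States satisfying ¬try1: {q1, q3, q4, q5}.
States satisfying AF ¬try1: {q1, q2, q3, q4, q5}.
States satisfying ¬AF ¬try1: {q0}.

{q0}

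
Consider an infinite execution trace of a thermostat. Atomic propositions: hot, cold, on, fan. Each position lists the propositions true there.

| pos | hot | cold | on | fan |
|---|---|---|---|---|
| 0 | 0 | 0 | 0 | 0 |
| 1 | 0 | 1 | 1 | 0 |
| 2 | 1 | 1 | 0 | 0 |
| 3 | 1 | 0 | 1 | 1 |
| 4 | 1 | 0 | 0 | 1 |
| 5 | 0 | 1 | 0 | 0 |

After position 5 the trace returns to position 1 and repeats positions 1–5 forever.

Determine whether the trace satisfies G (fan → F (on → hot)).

Holds

fan → F (on → hot) holds at every position 0..5, and those are all positions ever visited, so G (fan → F (on → hot)) holds.
Positions where fan holds: 3, 4.
Check F (on → hot) at each: 3→ok, 4→ok.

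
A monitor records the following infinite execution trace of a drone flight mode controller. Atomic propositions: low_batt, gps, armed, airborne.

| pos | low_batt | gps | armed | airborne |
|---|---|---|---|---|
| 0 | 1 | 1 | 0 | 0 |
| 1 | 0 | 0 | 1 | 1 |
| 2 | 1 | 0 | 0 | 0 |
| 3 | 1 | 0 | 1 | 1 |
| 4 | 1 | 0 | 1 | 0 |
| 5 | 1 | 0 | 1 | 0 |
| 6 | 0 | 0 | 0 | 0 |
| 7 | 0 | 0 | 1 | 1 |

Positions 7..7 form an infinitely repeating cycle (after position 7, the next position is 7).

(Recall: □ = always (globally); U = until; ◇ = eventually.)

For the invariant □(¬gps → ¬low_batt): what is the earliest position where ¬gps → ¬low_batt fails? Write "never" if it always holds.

2

Check ¬gps → ¬low_batt at each position in order: 0 ✓, 1 ✓.
At position 2 the labels are {low_batt}, so ¬gps → ¬low_batt is false there. This is the first violation.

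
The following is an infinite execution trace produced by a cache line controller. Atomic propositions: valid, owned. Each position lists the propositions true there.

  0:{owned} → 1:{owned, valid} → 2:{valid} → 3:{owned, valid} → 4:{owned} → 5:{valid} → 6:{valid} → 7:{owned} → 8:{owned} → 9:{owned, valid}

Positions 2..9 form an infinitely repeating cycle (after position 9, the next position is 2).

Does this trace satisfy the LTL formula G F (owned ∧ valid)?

Satisfied

F (owned ∧ valid) holds at every position 0..9, and those are all positions ever visited, so G F (owned ∧ valid) holds.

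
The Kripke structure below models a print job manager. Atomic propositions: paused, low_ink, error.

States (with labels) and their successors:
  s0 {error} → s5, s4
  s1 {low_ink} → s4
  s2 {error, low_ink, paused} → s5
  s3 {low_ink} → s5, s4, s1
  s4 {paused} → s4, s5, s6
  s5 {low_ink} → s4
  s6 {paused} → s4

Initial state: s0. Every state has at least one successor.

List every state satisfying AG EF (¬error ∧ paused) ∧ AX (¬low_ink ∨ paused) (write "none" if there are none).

{s1, s5, s6}

States satisfying EF (¬error ∧ paused): {s0, s1, s2, s3, s4, s5, s6}.
States satisfying AG EF (¬error ∧ paused): {s0, s1, s2, s3, s4, s5, s6}.
States satisfying ¬low_ink ∨ paused: {s0, s2, s4, s6}.
States satisfying AX (¬low_ink ∨ paused): {s1, s5, s6}.
States satisfying AG EF (¬error ∧ paused) ∧ AX (¬low_ink ∨ paused): {s1, s5, s6}.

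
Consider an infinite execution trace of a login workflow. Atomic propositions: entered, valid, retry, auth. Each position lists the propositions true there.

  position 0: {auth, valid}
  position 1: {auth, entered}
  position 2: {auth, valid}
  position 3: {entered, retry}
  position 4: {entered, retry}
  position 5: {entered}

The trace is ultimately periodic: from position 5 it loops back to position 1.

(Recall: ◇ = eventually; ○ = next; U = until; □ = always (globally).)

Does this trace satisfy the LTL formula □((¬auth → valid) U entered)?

Holds

(¬auth → valid) U entered holds at every position 0..5, and those are all positions ever visited, so □((¬auth → valid) U entered) holds.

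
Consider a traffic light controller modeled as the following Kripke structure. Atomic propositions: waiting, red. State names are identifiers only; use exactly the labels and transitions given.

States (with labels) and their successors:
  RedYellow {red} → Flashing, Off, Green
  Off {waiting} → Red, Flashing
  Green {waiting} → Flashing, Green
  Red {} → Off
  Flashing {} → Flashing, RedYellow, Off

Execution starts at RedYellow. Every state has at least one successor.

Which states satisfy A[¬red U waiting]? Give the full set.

States satisfying ¬red: {Off, Green, Red, Flashing}.
States satisfying waiting: {Off, Green}.
States satisfying A[¬red U waiting]: {Off, Green, Red}.

{Off, Green, Red}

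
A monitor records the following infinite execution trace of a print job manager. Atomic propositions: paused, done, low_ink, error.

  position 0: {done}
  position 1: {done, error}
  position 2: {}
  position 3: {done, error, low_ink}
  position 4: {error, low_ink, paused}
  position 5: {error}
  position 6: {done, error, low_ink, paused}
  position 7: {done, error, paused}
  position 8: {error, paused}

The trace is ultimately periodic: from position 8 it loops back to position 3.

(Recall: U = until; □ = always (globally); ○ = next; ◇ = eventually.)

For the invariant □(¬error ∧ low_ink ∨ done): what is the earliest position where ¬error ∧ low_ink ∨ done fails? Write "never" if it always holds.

2

Check ¬error ∧ low_ink ∨ done at each position in order: 0 ✓, 1 ✓.
At position 2 the labels are {}, so ¬error ∧ low_ink ∨ done is false there. This is the first violation.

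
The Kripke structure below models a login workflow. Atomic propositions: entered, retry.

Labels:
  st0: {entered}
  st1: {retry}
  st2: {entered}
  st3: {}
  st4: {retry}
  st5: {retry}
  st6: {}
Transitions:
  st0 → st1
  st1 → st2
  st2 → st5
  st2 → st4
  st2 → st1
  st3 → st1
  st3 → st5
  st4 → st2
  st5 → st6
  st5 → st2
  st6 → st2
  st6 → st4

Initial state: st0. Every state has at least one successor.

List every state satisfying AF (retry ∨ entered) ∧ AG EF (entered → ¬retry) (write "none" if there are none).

{st0, st1, st2, st3, st4, st5, st6}

States satisfying retry ∨ entered: {st0, st1, st2, st4, st5}.
States satisfying AF (retry ∨ entered): {st0, st1, st2, st3, st4, st5, st6}.
States satisfying EF (entered → ¬retry): {st0, st1, st2, st3, st4, st5, st6}.
States satisfying AG EF (entered → ¬retry): {st0, st1, st2, st3, st4, st5, st6}.
States satisfying AF (retry ∨ entered) ∧ AG EF (entered → ¬retry): {st0, st1, st2, st3, st4, st5, st6}.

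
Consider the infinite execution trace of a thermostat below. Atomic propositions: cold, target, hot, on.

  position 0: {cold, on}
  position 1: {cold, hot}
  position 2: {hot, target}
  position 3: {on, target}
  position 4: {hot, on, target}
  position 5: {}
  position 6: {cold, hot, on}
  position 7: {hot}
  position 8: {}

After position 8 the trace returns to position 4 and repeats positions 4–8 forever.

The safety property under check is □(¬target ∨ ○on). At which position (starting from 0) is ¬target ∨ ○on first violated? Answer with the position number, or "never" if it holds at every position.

Check ¬target ∨ ○on at each position in order: 0 ✓, 1 ✓, 2 ✓, 3 ✓.
At position 4 the labels are {hot, on, target} and the next position 5 has {}, so ¬target ∨ ○on is false there. This is the first violation.

4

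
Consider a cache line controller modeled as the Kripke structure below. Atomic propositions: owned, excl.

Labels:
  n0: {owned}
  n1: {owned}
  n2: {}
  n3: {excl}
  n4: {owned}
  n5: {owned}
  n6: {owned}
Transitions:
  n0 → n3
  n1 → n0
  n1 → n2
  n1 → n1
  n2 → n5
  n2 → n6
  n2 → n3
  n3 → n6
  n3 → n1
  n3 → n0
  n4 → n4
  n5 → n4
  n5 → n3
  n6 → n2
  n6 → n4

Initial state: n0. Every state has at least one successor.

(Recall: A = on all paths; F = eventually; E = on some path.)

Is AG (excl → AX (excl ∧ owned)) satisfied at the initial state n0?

States satisfying excl → AX (excl ∧ owned): {n0, n1, n2, n4, n5, n6}.
States satisfying AG (excl → AX (excl ∧ owned)): {n4}.
n3 is reachable from n0 and violates excl → AX (excl ∧ owned), so AG fails at n0.
n0 ∉ Sat(AG (excl → AX (excl ∧ owned))).

No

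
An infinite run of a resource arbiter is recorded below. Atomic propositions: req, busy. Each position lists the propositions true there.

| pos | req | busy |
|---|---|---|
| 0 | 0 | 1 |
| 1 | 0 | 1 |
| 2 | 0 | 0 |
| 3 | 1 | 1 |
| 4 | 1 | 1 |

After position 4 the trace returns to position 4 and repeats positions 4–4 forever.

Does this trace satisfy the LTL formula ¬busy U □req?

Walking from position 0: at position 0, □req has not yet held and ¬busy fails, so ¬busy U □req is false.

Does not hold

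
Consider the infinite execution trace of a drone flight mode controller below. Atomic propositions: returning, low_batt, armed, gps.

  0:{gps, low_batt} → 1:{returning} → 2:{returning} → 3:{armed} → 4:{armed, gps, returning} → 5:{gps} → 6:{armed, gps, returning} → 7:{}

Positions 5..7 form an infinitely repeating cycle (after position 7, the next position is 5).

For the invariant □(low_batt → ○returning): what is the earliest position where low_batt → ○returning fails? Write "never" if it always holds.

low_batt → ○returning holds at every position 0..7, and those are all the positions the trace ever visits, so the invariant □(low_batt → ○returning) is never violated.

never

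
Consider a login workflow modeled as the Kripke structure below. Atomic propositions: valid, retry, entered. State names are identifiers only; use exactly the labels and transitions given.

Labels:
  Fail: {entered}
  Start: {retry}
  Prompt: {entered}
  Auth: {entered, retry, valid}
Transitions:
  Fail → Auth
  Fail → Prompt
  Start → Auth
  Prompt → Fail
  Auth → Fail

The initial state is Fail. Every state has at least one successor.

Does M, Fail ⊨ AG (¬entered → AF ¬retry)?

States satisfying ¬entered → AF ¬retry: {Fail, Start, Prompt, Auth}.
States satisfying AG (¬entered → AF ¬retry): {Fail, Start, Prompt, Auth}.
Every state reachable from Fail satisfies ¬entered → AF ¬retry.
Fail ∈ Sat(AG (¬entered → AF ¬retry)).

Yes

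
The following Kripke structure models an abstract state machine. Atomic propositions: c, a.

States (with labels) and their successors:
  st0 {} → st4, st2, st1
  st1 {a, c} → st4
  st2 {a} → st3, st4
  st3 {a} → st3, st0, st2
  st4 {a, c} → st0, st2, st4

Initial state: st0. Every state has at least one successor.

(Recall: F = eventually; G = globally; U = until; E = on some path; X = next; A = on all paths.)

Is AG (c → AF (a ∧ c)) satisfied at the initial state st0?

Yes

States satisfying c → AF (a ∧ c): {st0, st1, st2, st3, st4}.
States satisfying AG (c → AF (a ∧ c)): {st0, st1, st2, st3, st4}.
Every state reachable from st0 satisfies c → AF (a ∧ c).
st0 ∈ Sat(AG (c → AF (a ∧ c))).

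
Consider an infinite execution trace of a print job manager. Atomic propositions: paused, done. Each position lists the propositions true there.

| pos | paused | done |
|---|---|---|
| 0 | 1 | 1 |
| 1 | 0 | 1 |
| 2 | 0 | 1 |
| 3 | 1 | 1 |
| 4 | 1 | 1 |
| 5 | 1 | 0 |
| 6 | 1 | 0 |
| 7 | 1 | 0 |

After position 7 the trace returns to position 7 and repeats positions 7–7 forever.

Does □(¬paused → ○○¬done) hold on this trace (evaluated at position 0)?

Violated

¬paused → ○○¬done must hold at every position from 0 onward. It fails at position 1, so □(¬paused → ○○¬done) is false.
Positions where ¬paused holds: 1, 2.
Check ○○¬done at each: 1→fails, 2→fails.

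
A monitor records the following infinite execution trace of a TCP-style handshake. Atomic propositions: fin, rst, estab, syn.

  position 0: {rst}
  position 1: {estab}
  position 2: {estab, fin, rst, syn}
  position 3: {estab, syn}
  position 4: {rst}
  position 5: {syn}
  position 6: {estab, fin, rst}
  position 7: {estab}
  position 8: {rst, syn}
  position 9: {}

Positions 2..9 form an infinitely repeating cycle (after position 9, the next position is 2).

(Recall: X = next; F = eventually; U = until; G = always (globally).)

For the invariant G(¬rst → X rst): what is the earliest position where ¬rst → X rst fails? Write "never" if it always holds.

never

¬rst → X rst holds at every position 0..9, and those are all the positions the trace ever visits, so the invariant G(¬rst → X rst) is never violated.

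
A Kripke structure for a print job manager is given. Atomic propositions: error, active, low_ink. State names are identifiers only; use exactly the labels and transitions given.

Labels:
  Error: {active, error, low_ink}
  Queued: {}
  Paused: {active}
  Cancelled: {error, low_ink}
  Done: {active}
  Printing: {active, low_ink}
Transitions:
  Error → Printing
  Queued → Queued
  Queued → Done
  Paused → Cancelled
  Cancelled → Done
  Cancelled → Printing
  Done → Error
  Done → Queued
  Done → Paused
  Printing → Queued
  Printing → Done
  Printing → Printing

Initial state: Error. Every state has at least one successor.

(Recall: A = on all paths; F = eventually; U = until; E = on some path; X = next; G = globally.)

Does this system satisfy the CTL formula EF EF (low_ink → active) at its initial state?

Satisfied

States satisfying EF (low_ink → active): {Error, Queued, Paused, Cancelled, Done, Printing}.
States satisfying EF EF (low_ink → active): {Error, Queued, Paused, Cancelled, Done, Printing}.
Some path from Error reaches a state where EF (low_ink → active) holds.
Error ∈ Sat(EF EF (low_ink → active)).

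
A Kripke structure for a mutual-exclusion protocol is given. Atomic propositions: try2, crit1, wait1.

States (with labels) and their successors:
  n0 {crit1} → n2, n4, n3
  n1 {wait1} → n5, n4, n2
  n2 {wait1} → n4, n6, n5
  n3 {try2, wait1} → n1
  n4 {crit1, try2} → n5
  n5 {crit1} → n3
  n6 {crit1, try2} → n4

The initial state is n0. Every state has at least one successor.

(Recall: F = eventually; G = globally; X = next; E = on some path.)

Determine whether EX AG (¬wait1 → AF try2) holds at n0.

States satisfying AG (¬wait1 → AF try2): {n0, n1, n2, n3, n4, n5, n6}.
States satisfying EX AG (¬wait1 → AF try2): {n0, n1, n2, n3, n4, n5, n6}.
n0 ∈ Sat(EX AG (¬wait1 → AF try2)).

Yes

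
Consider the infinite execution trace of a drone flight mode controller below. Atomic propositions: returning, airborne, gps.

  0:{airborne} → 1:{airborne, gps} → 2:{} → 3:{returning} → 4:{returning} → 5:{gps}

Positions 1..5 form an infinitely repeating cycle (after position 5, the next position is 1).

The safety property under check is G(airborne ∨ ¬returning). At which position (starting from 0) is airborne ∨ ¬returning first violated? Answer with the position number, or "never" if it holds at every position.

3

Check airborne ∨ ¬returning at each position in order: 0 ✓, 1 ✓, 2 ✓.
At position 3 the labels are {returning}, so airborne ∨ ¬returning is false there. This is the first violation.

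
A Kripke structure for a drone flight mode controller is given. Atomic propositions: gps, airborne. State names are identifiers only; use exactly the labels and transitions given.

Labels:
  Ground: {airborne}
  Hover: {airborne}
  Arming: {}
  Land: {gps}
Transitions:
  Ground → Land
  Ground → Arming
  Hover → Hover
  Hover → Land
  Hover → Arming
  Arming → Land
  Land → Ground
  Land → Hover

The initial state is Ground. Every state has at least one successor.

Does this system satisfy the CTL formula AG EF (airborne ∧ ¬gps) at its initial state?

Satisfied

States satisfying EF (airborne ∧ ¬gps): {Ground, Hover, Arming, Land}.
States satisfying AG EF (airborne ∧ ¬gps): {Ground, Hover, Arming, Land}.
Every state reachable from Ground satisfies EF (airborne ∧ ¬gps).
Ground ∈ Sat(AG EF (airborne ∧ ¬gps)).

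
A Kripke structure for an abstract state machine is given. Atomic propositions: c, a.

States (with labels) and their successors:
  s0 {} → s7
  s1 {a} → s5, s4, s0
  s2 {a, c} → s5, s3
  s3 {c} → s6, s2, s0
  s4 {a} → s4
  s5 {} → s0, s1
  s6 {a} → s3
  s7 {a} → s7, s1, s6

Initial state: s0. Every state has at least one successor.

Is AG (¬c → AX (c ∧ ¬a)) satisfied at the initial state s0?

Violated

States satisfying ¬c → AX (c ∧ ¬a): {s2, s3, s6}.
States satisfying AG (¬c → AX (c ∧ ¬a)): ∅.
s0 is reachable from s0 and violates ¬c → AX (c ∧ ¬a), so AG fails at s0.
s0 ∉ Sat(AG (¬c → AX (c ∧ ¬a))).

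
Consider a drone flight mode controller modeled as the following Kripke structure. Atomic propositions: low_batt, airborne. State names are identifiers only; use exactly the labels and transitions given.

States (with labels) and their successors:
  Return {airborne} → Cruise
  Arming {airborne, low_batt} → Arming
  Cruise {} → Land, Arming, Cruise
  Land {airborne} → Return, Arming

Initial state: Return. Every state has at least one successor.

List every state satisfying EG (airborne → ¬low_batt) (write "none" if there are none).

States satisfying airborne → ¬low_batt: {Return, Cruise, Land}.
States satisfying EG (airborne → ¬low_batt): {Return, Cruise, Land}.

{Return, Cruise, Land}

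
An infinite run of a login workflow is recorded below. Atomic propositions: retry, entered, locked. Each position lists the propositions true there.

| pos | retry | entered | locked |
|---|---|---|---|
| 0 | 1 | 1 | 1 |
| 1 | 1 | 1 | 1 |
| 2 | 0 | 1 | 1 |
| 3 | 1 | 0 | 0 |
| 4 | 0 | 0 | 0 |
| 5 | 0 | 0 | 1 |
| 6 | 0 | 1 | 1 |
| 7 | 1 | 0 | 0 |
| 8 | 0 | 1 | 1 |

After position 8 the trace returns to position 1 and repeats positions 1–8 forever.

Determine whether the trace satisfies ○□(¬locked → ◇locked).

The position after 0 is 1; □(¬locked → ◇locked) is true there.

Satisfied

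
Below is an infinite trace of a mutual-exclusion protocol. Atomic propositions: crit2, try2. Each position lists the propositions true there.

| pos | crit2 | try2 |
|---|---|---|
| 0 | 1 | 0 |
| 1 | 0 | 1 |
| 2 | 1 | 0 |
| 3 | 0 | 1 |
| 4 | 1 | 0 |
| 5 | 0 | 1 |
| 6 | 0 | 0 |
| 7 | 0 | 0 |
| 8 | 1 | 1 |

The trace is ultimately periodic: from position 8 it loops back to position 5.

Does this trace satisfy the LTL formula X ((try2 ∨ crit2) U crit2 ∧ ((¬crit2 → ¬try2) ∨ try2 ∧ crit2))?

Violated

The position after 0 is 1; (try2 ∨ crit2) U crit2 ∧ ((¬crit2 → ¬try2) ∨ try2 ∧ crit2) is false there.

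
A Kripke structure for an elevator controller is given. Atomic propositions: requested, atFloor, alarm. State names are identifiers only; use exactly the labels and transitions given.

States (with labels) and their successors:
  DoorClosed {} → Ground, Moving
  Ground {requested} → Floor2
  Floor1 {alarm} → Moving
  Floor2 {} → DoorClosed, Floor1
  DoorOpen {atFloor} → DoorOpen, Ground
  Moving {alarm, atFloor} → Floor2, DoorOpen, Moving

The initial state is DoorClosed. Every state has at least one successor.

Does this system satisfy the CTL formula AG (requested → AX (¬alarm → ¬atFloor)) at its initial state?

States satisfying requested → AX (¬alarm → ¬atFloor): {DoorClosed, Ground, Floor1, Floor2, DoorOpen, Moving}.
States satisfying AG (requested → AX (¬alarm → ¬atFloor)): {DoorClosed, Ground, Floor1, Floor2, DoorOpen, Moving}.
Every state reachable from DoorClosed satisfies requested → AX (¬alarm → ¬atFloor).
DoorClosed ∈ Sat(AG (requested → AX (¬alarm → ¬atFloor))).

Holds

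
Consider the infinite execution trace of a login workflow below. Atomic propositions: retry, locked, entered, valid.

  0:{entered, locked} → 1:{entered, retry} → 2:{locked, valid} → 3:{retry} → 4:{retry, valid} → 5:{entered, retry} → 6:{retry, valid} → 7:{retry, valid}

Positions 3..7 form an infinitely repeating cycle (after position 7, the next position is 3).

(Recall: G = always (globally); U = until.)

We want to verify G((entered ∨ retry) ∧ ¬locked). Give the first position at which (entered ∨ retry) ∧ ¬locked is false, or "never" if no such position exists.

0

At position 0 the labels are {entered, locked}, so (entered ∨ retry) ∧ ¬locked is false there. This is the first violation.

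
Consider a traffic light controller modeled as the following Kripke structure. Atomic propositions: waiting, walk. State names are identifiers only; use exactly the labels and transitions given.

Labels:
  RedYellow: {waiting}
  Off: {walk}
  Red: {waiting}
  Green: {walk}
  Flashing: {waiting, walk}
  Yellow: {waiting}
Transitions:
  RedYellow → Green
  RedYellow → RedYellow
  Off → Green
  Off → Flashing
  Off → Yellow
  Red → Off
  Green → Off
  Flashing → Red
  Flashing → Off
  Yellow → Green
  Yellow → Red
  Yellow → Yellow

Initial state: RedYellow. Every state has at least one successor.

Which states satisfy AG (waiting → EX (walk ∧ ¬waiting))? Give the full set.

{RedYellow, Off, Red, Green, Flashing, Yellow}

States satisfying waiting → EX (walk ∧ ¬waiting): {RedYellow, Off, Red, Green, Flashing, Yellow}.
States satisfying AG (waiting → EX (walk ∧ ¬waiting)): {RedYellow, Off, Red, Green, Flashing, Yellow}.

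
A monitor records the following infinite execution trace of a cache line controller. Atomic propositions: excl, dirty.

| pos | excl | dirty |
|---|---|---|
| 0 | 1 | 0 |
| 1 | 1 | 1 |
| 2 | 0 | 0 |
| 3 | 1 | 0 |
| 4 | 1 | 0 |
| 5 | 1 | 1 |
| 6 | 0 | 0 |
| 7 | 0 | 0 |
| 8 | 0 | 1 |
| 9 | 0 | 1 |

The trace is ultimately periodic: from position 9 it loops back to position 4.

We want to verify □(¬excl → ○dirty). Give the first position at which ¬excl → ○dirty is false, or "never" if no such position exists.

2

Check ¬excl → ○dirty at each position in order: 0 ✓, 1 ✓.
At position 2 the labels are {} and the next position 3 has {excl}, so ¬excl → ○dirty is false there. This is the first violation.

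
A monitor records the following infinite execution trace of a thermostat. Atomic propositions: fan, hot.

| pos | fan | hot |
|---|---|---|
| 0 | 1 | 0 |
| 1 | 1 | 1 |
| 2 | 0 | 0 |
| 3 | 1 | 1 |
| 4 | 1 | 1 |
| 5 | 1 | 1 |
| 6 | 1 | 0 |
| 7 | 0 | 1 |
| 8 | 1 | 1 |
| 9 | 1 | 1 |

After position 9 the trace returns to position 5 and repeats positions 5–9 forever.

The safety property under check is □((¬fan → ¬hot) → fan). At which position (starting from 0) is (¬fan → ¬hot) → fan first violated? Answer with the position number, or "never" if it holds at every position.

Check (¬fan → ¬hot) → fan at each position in order: 0 ✓, 1 ✓.
At position 2 the labels are {}, so (¬fan → ¬hot) → fan is false there. This is the first violation.

2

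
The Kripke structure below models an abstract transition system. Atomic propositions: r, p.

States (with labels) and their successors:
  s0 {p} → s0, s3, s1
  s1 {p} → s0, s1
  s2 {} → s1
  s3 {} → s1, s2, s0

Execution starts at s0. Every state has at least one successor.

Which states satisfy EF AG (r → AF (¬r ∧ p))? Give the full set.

States satisfying AG (r → AF (¬r ∧ p)): {s0, s1, s2, s3}.
States satisfying EF AG (r → AF (¬r ∧ p)): {s0, s1, s2, s3}.

{s0, s1, s2, s3}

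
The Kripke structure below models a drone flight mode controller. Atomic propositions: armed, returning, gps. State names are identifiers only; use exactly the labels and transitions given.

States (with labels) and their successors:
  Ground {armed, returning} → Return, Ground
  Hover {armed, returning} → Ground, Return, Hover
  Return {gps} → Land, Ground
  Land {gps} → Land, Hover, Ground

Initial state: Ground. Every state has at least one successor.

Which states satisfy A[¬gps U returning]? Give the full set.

States satisfying ¬gps: {Ground, Hover}.
States satisfying returning: {Ground, Hover}.
States satisfying A[¬gps U returning]: {Ground, Hover}.

{Ground, Hover}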